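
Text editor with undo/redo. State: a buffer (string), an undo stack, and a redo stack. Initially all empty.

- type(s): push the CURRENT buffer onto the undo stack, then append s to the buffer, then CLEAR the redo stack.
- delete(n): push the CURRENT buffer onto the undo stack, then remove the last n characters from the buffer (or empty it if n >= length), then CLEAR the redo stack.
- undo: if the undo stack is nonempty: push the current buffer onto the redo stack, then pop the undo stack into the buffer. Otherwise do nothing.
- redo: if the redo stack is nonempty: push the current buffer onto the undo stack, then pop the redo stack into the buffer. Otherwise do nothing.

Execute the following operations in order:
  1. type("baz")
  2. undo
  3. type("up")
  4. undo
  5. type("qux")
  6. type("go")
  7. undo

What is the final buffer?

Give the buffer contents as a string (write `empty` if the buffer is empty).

After op 1 (type): buf='baz' undo_depth=1 redo_depth=0
After op 2 (undo): buf='(empty)' undo_depth=0 redo_depth=1
After op 3 (type): buf='up' undo_depth=1 redo_depth=0
After op 4 (undo): buf='(empty)' undo_depth=0 redo_depth=1
After op 5 (type): buf='qux' undo_depth=1 redo_depth=0
After op 6 (type): buf='quxgo' undo_depth=2 redo_depth=0
After op 7 (undo): buf='qux' undo_depth=1 redo_depth=1

Answer: qux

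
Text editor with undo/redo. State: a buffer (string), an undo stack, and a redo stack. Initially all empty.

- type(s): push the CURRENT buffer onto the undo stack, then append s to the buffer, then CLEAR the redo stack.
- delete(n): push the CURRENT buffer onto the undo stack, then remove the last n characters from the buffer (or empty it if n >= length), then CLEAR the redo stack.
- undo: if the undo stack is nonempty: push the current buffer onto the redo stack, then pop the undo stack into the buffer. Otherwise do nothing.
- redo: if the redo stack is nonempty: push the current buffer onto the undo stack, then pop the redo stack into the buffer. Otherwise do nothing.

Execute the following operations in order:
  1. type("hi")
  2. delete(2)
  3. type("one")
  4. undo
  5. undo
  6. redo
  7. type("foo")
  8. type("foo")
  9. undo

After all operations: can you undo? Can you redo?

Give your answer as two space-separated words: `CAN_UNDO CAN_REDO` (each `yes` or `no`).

After op 1 (type): buf='hi' undo_depth=1 redo_depth=0
After op 2 (delete): buf='(empty)' undo_depth=2 redo_depth=0
After op 3 (type): buf='one' undo_depth=3 redo_depth=0
After op 4 (undo): buf='(empty)' undo_depth=2 redo_depth=1
After op 5 (undo): buf='hi' undo_depth=1 redo_depth=2
After op 6 (redo): buf='(empty)' undo_depth=2 redo_depth=1
After op 7 (type): buf='foo' undo_depth=3 redo_depth=0
After op 8 (type): buf='foofoo' undo_depth=4 redo_depth=0
After op 9 (undo): buf='foo' undo_depth=3 redo_depth=1

Answer: yes yes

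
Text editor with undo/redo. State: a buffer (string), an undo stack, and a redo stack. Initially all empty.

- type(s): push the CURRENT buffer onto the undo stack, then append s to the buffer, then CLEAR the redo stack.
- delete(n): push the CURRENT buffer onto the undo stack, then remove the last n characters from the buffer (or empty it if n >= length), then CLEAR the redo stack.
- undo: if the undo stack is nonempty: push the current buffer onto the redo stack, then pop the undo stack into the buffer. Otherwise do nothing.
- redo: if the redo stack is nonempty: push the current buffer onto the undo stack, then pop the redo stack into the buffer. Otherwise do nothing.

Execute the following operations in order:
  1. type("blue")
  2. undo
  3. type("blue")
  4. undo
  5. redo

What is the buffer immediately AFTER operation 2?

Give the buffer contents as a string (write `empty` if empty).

After op 1 (type): buf='blue' undo_depth=1 redo_depth=0
After op 2 (undo): buf='(empty)' undo_depth=0 redo_depth=1

Answer: empty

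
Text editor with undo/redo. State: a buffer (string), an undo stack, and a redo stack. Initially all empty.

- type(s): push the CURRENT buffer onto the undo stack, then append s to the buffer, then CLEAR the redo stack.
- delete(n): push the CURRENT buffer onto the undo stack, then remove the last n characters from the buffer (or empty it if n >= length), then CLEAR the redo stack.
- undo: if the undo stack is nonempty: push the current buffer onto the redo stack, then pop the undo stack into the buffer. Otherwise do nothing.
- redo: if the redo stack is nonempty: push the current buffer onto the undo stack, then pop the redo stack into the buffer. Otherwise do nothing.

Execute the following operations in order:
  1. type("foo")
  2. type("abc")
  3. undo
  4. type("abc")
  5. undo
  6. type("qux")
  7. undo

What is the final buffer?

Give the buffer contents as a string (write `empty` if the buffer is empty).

After op 1 (type): buf='foo' undo_depth=1 redo_depth=0
After op 2 (type): buf='fooabc' undo_depth=2 redo_depth=0
After op 3 (undo): buf='foo' undo_depth=1 redo_depth=1
After op 4 (type): buf='fooabc' undo_depth=2 redo_depth=0
After op 5 (undo): buf='foo' undo_depth=1 redo_depth=1
After op 6 (type): buf='fooqux' undo_depth=2 redo_depth=0
After op 7 (undo): buf='foo' undo_depth=1 redo_depth=1

Answer: foo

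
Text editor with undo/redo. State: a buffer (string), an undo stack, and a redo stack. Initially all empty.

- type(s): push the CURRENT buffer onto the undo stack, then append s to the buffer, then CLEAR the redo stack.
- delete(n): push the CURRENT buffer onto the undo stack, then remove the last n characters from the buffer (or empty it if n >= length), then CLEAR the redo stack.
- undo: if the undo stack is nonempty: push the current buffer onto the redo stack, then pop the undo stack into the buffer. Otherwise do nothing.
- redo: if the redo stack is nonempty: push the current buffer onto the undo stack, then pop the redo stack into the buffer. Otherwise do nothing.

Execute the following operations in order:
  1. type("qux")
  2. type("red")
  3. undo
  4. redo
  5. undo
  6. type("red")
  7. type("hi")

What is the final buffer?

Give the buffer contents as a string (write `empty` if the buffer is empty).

Answer: quxredhi

Derivation:
After op 1 (type): buf='qux' undo_depth=1 redo_depth=0
After op 2 (type): buf='quxred' undo_depth=2 redo_depth=0
After op 3 (undo): buf='qux' undo_depth=1 redo_depth=1
After op 4 (redo): buf='quxred' undo_depth=2 redo_depth=0
After op 5 (undo): buf='qux' undo_depth=1 redo_depth=1
After op 6 (type): buf='quxred' undo_depth=2 redo_depth=0
After op 7 (type): buf='quxredhi' undo_depth=3 redo_depth=0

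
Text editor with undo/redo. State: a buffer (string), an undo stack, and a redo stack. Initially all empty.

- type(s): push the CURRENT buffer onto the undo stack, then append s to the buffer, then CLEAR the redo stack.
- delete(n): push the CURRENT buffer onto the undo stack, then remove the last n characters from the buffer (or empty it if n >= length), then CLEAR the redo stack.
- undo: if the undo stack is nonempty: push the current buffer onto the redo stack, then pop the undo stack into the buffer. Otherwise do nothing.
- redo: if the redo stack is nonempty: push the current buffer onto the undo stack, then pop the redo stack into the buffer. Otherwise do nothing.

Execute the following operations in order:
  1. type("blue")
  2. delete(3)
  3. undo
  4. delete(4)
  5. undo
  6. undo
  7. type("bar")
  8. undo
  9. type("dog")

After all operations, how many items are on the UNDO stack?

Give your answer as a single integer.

After op 1 (type): buf='blue' undo_depth=1 redo_depth=0
After op 2 (delete): buf='b' undo_depth=2 redo_depth=0
After op 3 (undo): buf='blue' undo_depth=1 redo_depth=1
After op 4 (delete): buf='(empty)' undo_depth=2 redo_depth=0
After op 5 (undo): buf='blue' undo_depth=1 redo_depth=1
After op 6 (undo): buf='(empty)' undo_depth=0 redo_depth=2
After op 7 (type): buf='bar' undo_depth=1 redo_depth=0
After op 8 (undo): buf='(empty)' undo_depth=0 redo_depth=1
After op 9 (type): buf='dog' undo_depth=1 redo_depth=0

Answer: 1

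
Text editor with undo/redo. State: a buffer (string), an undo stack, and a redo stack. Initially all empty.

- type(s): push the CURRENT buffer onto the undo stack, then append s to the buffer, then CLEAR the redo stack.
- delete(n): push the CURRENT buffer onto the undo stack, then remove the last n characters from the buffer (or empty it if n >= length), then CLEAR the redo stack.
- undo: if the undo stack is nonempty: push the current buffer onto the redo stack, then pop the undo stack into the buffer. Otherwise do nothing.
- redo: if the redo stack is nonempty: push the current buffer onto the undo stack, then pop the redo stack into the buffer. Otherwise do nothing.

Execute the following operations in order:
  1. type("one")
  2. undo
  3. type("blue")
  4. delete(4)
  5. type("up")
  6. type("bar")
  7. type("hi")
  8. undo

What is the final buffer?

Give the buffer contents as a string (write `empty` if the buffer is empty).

Answer: upbar

Derivation:
After op 1 (type): buf='one' undo_depth=1 redo_depth=0
After op 2 (undo): buf='(empty)' undo_depth=0 redo_depth=1
After op 3 (type): buf='blue' undo_depth=1 redo_depth=0
After op 4 (delete): buf='(empty)' undo_depth=2 redo_depth=0
After op 5 (type): buf='up' undo_depth=3 redo_depth=0
After op 6 (type): buf='upbar' undo_depth=4 redo_depth=0
After op 7 (type): buf='upbarhi' undo_depth=5 redo_depth=0
After op 8 (undo): buf='upbar' undo_depth=4 redo_depth=1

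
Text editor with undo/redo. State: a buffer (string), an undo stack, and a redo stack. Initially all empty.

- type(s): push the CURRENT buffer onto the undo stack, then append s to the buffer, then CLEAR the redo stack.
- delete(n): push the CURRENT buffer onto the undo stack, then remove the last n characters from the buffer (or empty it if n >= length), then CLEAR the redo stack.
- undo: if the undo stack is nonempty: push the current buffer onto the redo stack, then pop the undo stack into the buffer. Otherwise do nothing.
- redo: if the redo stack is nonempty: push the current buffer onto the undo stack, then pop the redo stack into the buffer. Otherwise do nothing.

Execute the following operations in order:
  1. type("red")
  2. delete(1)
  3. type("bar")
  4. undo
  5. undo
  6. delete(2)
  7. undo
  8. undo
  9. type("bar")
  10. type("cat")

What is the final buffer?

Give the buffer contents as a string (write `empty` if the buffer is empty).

Answer: barcat

Derivation:
After op 1 (type): buf='red' undo_depth=1 redo_depth=0
After op 2 (delete): buf='re' undo_depth=2 redo_depth=0
After op 3 (type): buf='rebar' undo_depth=3 redo_depth=0
After op 4 (undo): buf='re' undo_depth=2 redo_depth=1
After op 5 (undo): buf='red' undo_depth=1 redo_depth=2
After op 6 (delete): buf='r' undo_depth=2 redo_depth=0
After op 7 (undo): buf='red' undo_depth=1 redo_depth=1
After op 8 (undo): buf='(empty)' undo_depth=0 redo_depth=2
After op 9 (type): buf='bar' undo_depth=1 redo_depth=0
After op 10 (type): buf='barcat' undo_depth=2 redo_depth=0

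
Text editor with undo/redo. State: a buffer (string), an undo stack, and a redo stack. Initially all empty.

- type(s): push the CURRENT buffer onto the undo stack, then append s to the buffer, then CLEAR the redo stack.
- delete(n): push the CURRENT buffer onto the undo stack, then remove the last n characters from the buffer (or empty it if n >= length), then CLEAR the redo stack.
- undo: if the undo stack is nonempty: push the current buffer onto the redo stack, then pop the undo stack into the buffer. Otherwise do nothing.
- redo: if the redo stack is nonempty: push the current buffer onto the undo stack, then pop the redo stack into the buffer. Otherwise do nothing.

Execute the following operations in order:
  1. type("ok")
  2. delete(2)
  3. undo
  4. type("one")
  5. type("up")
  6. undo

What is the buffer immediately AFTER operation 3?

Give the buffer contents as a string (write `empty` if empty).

After op 1 (type): buf='ok' undo_depth=1 redo_depth=0
After op 2 (delete): buf='(empty)' undo_depth=2 redo_depth=0
After op 3 (undo): buf='ok' undo_depth=1 redo_depth=1

Answer: ok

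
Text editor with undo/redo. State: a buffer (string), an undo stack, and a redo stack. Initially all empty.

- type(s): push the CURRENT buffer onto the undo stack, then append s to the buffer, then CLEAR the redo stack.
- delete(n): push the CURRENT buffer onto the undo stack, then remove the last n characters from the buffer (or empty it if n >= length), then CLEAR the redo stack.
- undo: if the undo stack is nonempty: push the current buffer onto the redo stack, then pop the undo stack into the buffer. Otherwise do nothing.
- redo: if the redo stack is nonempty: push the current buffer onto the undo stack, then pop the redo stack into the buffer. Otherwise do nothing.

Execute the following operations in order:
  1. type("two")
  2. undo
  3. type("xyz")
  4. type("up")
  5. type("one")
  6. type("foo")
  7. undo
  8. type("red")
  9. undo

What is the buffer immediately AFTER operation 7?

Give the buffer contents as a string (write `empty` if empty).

After op 1 (type): buf='two' undo_depth=1 redo_depth=0
After op 2 (undo): buf='(empty)' undo_depth=0 redo_depth=1
After op 3 (type): buf='xyz' undo_depth=1 redo_depth=0
After op 4 (type): buf='xyzup' undo_depth=2 redo_depth=0
After op 5 (type): buf='xyzupone' undo_depth=3 redo_depth=0
After op 6 (type): buf='xyzuponefoo' undo_depth=4 redo_depth=0
After op 7 (undo): buf='xyzupone' undo_depth=3 redo_depth=1

Answer: xyzupone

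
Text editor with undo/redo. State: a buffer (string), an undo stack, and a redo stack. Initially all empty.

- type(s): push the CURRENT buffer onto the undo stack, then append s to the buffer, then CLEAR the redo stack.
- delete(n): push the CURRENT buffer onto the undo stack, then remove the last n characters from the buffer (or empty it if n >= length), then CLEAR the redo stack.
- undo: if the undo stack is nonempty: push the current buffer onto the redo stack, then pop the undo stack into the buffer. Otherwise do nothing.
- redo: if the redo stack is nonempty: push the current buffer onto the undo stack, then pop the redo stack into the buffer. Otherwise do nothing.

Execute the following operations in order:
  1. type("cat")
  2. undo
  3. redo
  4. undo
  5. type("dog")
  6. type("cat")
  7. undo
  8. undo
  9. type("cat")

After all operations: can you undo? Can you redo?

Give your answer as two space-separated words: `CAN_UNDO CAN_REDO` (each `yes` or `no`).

After op 1 (type): buf='cat' undo_depth=1 redo_depth=0
After op 2 (undo): buf='(empty)' undo_depth=0 redo_depth=1
After op 3 (redo): buf='cat' undo_depth=1 redo_depth=0
After op 4 (undo): buf='(empty)' undo_depth=0 redo_depth=1
After op 5 (type): buf='dog' undo_depth=1 redo_depth=0
After op 6 (type): buf='dogcat' undo_depth=2 redo_depth=0
After op 7 (undo): buf='dog' undo_depth=1 redo_depth=1
After op 8 (undo): buf='(empty)' undo_depth=0 redo_depth=2
After op 9 (type): buf='cat' undo_depth=1 redo_depth=0

Answer: yes no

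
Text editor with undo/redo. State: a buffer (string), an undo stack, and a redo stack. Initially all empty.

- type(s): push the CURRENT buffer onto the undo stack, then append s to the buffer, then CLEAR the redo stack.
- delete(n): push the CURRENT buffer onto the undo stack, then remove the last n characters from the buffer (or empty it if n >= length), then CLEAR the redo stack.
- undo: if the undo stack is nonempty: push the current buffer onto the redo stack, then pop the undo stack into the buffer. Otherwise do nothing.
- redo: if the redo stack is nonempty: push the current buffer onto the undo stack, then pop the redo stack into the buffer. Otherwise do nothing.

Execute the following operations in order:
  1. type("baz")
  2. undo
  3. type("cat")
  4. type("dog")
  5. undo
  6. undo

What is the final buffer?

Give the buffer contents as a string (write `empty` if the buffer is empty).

Answer: empty

Derivation:
After op 1 (type): buf='baz' undo_depth=1 redo_depth=0
After op 2 (undo): buf='(empty)' undo_depth=0 redo_depth=1
After op 3 (type): buf='cat' undo_depth=1 redo_depth=0
After op 4 (type): buf='catdog' undo_depth=2 redo_depth=0
After op 5 (undo): buf='cat' undo_depth=1 redo_depth=1
After op 6 (undo): buf='(empty)' undo_depth=0 redo_depth=2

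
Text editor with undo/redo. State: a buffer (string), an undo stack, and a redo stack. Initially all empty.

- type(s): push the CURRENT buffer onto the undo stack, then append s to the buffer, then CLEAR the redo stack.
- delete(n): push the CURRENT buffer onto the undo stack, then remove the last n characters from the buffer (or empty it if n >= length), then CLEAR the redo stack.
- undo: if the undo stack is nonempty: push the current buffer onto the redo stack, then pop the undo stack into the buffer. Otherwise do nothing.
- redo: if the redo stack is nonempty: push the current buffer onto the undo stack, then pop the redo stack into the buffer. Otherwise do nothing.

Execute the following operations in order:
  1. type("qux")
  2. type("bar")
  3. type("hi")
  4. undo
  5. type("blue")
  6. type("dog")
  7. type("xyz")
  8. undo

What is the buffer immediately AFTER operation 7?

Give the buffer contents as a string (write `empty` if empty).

Answer: quxbarbluedogxyz

Derivation:
After op 1 (type): buf='qux' undo_depth=1 redo_depth=0
After op 2 (type): buf='quxbar' undo_depth=2 redo_depth=0
After op 3 (type): buf='quxbarhi' undo_depth=3 redo_depth=0
After op 4 (undo): buf='quxbar' undo_depth=2 redo_depth=1
After op 5 (type): buf='quxbarblue' undo_depth=3 redo_depth=0
After op 6 (type): buf='quxbarbluedog' undo_depth=4 redo_depth=0
After op 7 (type): buf='quxbarbluedogxyz' undo_depth=5 redo_depth=0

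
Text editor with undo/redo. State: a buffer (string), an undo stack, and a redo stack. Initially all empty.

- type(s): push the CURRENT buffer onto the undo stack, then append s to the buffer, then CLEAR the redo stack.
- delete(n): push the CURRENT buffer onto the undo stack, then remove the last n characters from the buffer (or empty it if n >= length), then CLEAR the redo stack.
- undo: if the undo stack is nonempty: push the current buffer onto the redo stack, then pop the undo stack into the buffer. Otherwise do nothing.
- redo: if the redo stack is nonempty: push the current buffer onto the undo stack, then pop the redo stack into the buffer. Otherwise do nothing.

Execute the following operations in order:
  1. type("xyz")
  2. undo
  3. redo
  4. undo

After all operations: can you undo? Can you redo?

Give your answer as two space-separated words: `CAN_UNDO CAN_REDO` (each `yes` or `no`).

After op 1 (type): buf='xyz' undo_depth=1 redo_depth=0
After op 2 (undo): buf='(empty)' undo_depth=0 redo_depth=1
After op 3 (redo): buf='xyz' undo_depth=1 redo_depth=0
After op 4 (undo): buf='(empty)' undo_depth=0 redo_depth=1

Answer: no yes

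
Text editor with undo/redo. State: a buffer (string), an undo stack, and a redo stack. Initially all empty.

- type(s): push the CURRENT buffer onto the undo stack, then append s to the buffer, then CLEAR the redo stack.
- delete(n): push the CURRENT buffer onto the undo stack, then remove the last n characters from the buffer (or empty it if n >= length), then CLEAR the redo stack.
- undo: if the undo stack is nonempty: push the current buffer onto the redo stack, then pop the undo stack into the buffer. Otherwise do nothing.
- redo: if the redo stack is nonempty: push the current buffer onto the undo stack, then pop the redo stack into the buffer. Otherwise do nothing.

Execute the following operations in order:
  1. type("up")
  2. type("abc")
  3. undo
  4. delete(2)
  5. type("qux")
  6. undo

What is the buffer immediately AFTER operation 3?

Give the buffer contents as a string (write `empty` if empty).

After op 1 (type): buf='up' undo_depth=1 redo_depth=0
After op 2 (type): buf='upabc' undo_depth=2 redo_depth=0
After op 3 (undo): buf='up' undo_depth=1 redo_depth=1

Answer: up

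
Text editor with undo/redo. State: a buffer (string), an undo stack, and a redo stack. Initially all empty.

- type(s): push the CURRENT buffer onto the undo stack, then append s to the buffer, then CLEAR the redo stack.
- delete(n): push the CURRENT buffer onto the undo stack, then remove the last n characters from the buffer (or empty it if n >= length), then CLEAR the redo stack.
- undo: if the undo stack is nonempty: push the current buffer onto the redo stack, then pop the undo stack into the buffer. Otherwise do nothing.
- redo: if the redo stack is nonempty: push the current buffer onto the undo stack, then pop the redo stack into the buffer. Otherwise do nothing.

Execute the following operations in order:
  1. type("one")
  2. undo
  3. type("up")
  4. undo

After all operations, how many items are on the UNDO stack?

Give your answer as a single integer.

Answer: 0

Derivation:
After op 1 (type): buf='one' undo_depth=1 redo_depth=0
After op 2 (undo): buf='(empty)' undo_depth=0 redo_depth=1
After op 3 (type): buf='up' undo_depth=1 redo_depth=0
After op 4 (undo): buf='(empty)' undo_depth=0 redo_depth=1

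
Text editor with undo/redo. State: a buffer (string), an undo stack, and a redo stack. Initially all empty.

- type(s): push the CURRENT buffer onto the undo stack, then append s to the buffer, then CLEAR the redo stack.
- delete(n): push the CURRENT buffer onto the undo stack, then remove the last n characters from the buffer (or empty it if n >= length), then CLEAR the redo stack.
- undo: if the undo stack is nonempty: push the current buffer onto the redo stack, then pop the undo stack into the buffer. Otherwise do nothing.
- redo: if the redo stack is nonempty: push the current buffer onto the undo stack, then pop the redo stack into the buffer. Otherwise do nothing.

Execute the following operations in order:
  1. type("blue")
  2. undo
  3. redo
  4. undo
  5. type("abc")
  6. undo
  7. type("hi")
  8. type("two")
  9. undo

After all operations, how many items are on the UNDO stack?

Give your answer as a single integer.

After op 1 (type): buf='blue' undo_depth=1 redo_depth=0
After op 2 (undo): buf='(empty)' undo_depth=0 redo_depth=1
After op 3 (redo): buf='blue' undo_depth=1 redo_depth=0
After op 4 (undo): buf='(empty)' undo_depth=0 redo_depth=1
After op 5 (type): buf='abc' undo_depth=1 redo_depth=0
After op 6 (undo): buf='(empty)' undo_depth=0 redo_depth=1
After op 7 (type): buf='hi' undo_depth=1 redo_depth=0
After op 8 (type): buf='hitwo' undo_depth=2 redo_depth=0
After op 9 (undo): buf='hi' undo_depth=1 redo_depth=1

Answer: 1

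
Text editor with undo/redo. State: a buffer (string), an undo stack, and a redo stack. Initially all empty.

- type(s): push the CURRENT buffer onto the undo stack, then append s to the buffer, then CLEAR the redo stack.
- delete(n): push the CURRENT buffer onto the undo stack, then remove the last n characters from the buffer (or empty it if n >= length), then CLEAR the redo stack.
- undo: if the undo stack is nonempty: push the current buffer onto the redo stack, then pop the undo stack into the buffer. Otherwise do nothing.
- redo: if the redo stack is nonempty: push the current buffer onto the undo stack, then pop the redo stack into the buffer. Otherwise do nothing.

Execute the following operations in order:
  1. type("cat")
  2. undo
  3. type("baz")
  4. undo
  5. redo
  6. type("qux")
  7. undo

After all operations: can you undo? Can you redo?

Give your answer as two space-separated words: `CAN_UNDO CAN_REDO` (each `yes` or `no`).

After op 1 (type): buf='cat' undo_depth=1 redo_depth=0
After op 2 (undo): buf='(empty)' undo_depth=0 redo_depth=1
After op 3 (type): buf='baz' undo_depth=1 redo_depth=0
After op 4 (undo): buf='(empty)' undo_depth=0 redo_depth=1
After op 5 (redo): buf='baz' undo_depth=1 redo_depth=0
After op 6 (type): buf='bazqux' undo_depth=2 redo_depth=0
After op 7 (undo): buf='baz' undo_depth=1 redo_depth=1

Answer: yes yes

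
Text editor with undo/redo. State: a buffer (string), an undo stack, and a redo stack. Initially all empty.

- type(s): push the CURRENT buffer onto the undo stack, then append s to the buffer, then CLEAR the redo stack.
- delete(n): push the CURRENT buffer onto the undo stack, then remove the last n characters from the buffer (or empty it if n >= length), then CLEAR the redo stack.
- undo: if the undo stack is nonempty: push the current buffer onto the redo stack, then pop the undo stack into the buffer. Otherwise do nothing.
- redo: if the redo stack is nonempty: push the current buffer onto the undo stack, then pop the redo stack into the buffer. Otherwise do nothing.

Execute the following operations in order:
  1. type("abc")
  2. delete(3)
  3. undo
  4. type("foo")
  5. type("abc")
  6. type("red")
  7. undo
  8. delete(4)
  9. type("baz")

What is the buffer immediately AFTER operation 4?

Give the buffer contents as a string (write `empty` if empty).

After op 1 (type): buf='abc' undo_depth=1 redo_depth=0
After op 2 (delete): buf='(empty)' undo_depth=2 redo_depth=0
After op 3 (undo): buf='abc' undo_depth=1 redo_depth=1
After op 4 (type): buf='abcfoo' undo_depth=2 redo_depth=0

Answer: abcfoo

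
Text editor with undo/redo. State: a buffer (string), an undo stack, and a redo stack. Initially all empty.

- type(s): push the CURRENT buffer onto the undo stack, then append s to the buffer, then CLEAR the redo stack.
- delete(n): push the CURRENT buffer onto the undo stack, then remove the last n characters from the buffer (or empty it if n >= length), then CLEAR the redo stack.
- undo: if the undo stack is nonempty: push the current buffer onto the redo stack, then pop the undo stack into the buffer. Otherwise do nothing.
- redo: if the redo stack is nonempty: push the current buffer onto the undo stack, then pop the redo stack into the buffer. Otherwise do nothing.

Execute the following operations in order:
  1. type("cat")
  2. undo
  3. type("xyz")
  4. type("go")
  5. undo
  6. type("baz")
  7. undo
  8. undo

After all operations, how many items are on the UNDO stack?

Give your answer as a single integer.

After op 1 (type): buf='cat' undo_depth=1 redo_depth=0
After op 2 (undo): buf='(empty)' undo_depth=0 redo_depth=1
After op 3 (type): buf='xyz' undo_depth=1 redo_depth=0
After op 4 (type): buf='xyzgo' undo_depth=2 redo_depth=0
After op 5 (undo): buf='xyz' undo_depth=1 redo_depth=1
After op 6 (type): buf='xyzbaz' undo_depth=2 redo_depth=0
After op 7 (undo): buf='xyz' undo_depth=1 redo_depth=1
After op 8 (undo): buf='(empty)' undo_depth=0 redo_depth=2

Answer: 0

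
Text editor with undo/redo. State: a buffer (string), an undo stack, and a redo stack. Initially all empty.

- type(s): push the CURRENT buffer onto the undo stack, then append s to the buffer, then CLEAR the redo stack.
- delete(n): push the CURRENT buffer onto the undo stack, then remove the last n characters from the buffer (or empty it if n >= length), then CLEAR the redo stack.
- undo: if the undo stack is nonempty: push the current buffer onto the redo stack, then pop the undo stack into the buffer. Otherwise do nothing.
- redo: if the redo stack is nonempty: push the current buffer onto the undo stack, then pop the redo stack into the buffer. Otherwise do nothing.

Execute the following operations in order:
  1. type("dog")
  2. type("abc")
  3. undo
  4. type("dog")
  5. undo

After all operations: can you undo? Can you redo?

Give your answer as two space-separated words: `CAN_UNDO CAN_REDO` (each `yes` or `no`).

Answer: yes yes

Derivation:
After op 1 (type): buf='dog' undo_depth=1 redo_depth=0
After op 2 (type): buf='dogabc' undo_depth=2 redo_depth=0
After op 3 (undo): buf='dog' undo_depth=1 redo_depth=1
After op 4 (type): buf='dogdog' undo_depth=2 redo_depth=0
After op 5 (undo): buf='dog' undo_depth=1 redo_depth=1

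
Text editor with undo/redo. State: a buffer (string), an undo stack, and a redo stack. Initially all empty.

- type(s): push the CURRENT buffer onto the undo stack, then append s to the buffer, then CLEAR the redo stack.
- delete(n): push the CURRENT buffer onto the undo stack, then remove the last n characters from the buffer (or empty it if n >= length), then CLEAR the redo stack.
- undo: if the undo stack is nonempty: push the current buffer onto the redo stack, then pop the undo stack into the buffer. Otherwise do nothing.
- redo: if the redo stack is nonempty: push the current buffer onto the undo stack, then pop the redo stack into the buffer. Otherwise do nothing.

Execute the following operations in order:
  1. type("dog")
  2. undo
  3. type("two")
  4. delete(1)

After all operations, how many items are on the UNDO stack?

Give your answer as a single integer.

After op 1 (type): buf='dog' undo_depth=1 redo_depth=0
After op 2 (undo): buf='(empty)' undo_depth=0 redo_depth=1
After op 3 (type): buf='two' undo_depth=1 redo_depth=0
After op 4 (delete): buf='tw' undo_depth=2 redo_depth=0

Answer: 2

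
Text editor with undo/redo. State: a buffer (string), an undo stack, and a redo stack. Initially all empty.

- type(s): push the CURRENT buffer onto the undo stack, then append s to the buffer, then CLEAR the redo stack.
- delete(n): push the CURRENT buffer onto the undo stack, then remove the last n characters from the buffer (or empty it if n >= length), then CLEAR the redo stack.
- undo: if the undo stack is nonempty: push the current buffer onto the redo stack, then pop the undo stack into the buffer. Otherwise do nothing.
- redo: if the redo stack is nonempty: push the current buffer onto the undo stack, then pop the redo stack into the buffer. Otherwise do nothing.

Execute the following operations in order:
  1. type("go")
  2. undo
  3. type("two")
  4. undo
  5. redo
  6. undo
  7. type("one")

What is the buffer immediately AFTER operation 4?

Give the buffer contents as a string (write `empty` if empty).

After op 1 (type): buf='go' undo_depth=1 redo_depth=0
After op 2 (undo): buf='(empty)' undo_depth=0 redo_depth=1
After op 3 (type): buf='two' undo_depth=1 redo_depth=0
After op 4 (undo): buf='(empty)' undo_depth=0 redo_depth=1

Answer: empty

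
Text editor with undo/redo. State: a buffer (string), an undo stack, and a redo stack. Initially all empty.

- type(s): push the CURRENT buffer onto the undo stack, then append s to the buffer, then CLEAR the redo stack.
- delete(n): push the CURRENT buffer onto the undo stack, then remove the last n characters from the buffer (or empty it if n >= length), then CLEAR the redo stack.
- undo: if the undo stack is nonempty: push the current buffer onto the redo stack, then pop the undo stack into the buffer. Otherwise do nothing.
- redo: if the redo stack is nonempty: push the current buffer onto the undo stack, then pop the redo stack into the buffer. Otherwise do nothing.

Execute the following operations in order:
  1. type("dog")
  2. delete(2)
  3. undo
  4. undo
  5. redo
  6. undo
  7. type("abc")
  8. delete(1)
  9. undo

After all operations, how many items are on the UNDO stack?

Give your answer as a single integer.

Answer: 1

Derivation:
After op 1 (type): buf='dog' undo_depth=1 redo_depth=0
After op 2 (delete): buf='d' undo_depth=2 redo_depth=0
After op 3 (undo): buf='dog' undo_depth=1 redo_depth=1
After op 4 (undo): buf='(empty)' undo_depth=0 redo_depth=2
After op 5 (redo): buf='dog' undo_depth=1 redo_depth=1
After op 6 (undo): buf='(empty)' undo_depth=0 redo_depth=2
After op 7 (type): buf='abc' undo_depth=1 redo_depth=0
After op 8 (delete): buf='ab' undo_depth=2 redo_depth=0
After op 9 (undo): buf='abc' undo_depth=1 redo_depth=1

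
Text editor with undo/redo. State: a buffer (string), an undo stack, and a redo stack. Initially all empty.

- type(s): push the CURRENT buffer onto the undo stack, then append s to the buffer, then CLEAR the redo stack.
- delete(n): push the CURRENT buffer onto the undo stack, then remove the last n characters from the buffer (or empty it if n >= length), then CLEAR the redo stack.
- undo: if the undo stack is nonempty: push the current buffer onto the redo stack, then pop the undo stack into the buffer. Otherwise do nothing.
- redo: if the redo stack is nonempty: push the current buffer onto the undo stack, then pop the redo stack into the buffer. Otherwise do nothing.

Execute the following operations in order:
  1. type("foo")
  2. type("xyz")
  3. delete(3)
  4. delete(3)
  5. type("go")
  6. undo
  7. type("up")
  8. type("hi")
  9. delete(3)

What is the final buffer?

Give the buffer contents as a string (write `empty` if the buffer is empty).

After op 1 (type): buf='foo' undo_depth=1 redo_depth=0
After op 2 (type): buf='fooxyz' undo_depth=2 redo_depth=0
After op 3 (delete): buf='foo' undo_depth=3 redo_depth=0
After op 4 (delete): buf='(empty)' undo_depth=4 redo_depth=0
After op 5 (type): buf='go' undo_depth=5 redo_depth=0
After op 6 (undo): buf='(empty)' undo_depth=4 redo_depth=1
After op 7 (type): buf='up' undo_depth=5 redo_depth=0
After op 8 (type): buf='uphi' undo_depth=6 redo_depth=0
After op 9 (delete): buf='u' undo_depth=7 redo_depth=0

Answer: u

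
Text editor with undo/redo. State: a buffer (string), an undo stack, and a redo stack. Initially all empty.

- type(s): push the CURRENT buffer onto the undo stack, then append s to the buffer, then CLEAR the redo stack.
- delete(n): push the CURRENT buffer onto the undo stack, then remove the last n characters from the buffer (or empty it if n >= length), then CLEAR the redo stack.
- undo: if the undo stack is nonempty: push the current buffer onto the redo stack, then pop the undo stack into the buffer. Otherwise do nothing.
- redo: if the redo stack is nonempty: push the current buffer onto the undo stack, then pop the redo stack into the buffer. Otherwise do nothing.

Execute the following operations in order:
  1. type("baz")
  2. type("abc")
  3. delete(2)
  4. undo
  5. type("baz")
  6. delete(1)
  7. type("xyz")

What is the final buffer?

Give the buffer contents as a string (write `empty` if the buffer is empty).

After op 1 (type): buf='baz' undo_depth=1 redo_depth=0
After op 2 (type): buf='bazabc' undo_depth=2 redo_depth=0
After op 3 (delete): buf='baza' undo_depth=3 redo_depth=0
After op 4 (undo): buf='bazabc' undo_depth=2 redo_depth=1
After op 5 (type): buf='bazabcbaz' undo_depth=3 redo_depth=0
After op 6 (delete): buf='bazabcba' undo_depth=4 redo_depth=0
After op 7 (type): buf='bazabcbaxyz' undo_depth=5 redo_depth=0

Answer: bazabcbaxyz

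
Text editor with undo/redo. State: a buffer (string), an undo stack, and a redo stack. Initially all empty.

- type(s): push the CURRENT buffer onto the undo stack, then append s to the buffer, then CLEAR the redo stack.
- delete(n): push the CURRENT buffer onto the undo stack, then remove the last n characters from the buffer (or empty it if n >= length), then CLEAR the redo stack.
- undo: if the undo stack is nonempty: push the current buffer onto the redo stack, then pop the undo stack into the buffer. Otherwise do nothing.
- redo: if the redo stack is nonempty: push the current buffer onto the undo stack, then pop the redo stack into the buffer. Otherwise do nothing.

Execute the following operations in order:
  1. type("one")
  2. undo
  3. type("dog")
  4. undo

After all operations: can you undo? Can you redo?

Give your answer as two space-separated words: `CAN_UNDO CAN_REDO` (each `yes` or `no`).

After op 1 (type): buf='one' undo_depth=1 redo_depth=0
After op 2 (undo): buf='(empty)' undo_depth=0 redo_depth=1
After op 3 (type): buf='dog' undo_depth=1 redo_depth=0
After op 4 (undo): buf='(empty)' undo_depth=0 redo_depth=1

Answer: no yes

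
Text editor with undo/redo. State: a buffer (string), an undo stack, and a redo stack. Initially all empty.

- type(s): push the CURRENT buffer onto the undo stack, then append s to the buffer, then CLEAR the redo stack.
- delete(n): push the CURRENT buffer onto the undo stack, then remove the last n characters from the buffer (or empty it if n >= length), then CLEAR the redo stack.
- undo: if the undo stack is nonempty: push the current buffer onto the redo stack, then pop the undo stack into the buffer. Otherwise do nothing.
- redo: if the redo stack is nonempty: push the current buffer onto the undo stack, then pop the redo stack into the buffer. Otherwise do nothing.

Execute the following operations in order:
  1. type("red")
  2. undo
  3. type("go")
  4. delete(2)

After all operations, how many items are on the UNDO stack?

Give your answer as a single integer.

Answer: 2

Derivation:
After op 1 (type): buf='red' undo_depth=1 redo_depth=0
After op 2 (undo): buf='(empty)' undo_depth=0 redo_depth=1
After op 3 (type): buf='go' undo_depth=1 redo_depth=0
After op 4 (delete): buf='(empty)' undo_depth=2 redo_depth=0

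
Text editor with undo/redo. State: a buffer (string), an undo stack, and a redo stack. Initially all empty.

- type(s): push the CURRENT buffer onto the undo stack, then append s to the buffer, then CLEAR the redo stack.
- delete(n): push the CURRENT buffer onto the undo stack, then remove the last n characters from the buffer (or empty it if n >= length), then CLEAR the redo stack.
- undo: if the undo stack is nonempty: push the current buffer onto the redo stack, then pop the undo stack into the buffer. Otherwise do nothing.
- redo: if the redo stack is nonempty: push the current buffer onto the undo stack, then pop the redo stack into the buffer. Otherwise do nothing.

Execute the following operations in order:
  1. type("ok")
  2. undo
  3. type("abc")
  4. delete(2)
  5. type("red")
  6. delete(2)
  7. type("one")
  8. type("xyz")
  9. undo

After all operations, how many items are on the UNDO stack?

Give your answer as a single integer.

Answer: 5

Derivation:
After op 1 (type): buf='ok' undo_depth=1 redo_depth=0
After op 2 (undo): buf='(empty)' undo_depth=0 redo_depth=1
After op 3 (type): buf='abc' undo_depth=1 redo_depth=0
After op 4 (delete): buf='a' undo_depth=2 redo_depth=0
After op 5 (type): buf='ared' undo_depth=3 redo_depth=0
After op 6 (delete): buf='ar' undo_depth=4 redo_depth=0
After op 7 (type): buf='arone' undo_depth=5 redo_depth=0
After op 8 (type): buf='aronexyz' undo_depth=6 redo_depth=0
After op 9 (undo): buf='arone' undo_depth=5 redo_depth=1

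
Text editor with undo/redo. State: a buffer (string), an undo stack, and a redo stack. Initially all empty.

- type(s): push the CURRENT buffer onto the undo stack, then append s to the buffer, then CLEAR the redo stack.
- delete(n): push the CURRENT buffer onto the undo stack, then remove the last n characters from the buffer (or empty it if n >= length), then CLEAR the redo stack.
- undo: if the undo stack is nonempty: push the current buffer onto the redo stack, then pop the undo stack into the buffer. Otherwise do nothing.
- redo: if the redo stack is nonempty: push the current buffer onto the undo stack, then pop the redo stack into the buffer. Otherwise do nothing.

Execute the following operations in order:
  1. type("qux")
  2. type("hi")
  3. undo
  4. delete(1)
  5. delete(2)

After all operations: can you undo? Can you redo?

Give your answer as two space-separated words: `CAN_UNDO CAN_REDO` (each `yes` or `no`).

Answer: yes no

Derivation:
After op 1 (type): buf='qux' undo_depth=1 redo_depth=0
After op 2 (type): buf='quxhi' undo_depth=2 redo_depth=0
After op 3 (undo): buf='qux' undo_depth=1 redo_depth=1
After op 4 (delete): buf='qu' undo_depth=2 redo_depth=0
After op 5 (delete): buf='(empty)' undo_depth=3 redo_depth=0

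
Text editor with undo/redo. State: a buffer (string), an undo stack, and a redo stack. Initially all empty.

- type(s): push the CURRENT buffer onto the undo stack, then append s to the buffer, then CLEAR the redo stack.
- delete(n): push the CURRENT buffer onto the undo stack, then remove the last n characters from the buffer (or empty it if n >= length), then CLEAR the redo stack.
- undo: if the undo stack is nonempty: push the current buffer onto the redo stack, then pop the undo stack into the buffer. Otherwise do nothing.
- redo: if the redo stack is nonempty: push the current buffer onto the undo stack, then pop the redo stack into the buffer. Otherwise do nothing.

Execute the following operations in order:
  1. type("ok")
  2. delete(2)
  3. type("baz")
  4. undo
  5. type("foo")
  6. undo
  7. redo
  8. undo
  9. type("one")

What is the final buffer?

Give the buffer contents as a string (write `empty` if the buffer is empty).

After op 1 (type): buf='ok' undo_depth=1 redo_depth=0
After op 2 (delete): buf='(empty)' undo_depth=2 redo_depth=0
After op 3 (type): buf='baz' undo_depth=3 redo_depth=0
After op 4 (undo): buf='(empty)' undo_depth=2 redo_depth=1
After op 5 (type): buf='foo' undo_depth=3 redo_depth=0
After op 6 (undo): buf='(empty)' undo_depth=2 redo_depth=1
After op 7 (redo): buf='foo' undo_depth=3 redo_depth=0
After op 8 (undo): buf='(empty)' undo_depth=2 redo_depth=1
After op 9 (type): buf='one' undo_depth=3 redo_depth=0

Answer: one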